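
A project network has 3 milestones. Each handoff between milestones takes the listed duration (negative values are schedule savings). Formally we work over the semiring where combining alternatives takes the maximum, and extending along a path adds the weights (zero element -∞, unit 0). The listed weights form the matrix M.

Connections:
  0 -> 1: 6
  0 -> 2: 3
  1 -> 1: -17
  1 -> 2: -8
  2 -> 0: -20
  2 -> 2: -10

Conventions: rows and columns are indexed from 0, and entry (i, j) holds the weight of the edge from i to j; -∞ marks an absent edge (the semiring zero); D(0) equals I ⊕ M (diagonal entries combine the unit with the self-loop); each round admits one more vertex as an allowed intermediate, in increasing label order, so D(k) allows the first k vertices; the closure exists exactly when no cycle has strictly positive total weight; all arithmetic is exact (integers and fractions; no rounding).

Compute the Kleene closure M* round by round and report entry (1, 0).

D(0):
  [0, 6, 3]
  [-∞, 0, -8]
  [-20, -∞, 0]
D(1):
  [0, 6, 3]
  [-∞, 0, -8]
  [-20, -14, 0]
D(2):
  [0, 6, 3]
  [-∞, 0, -8]
  [-20, -14, 0]
D(3):
  [0, 6, 3]
  [-28, 0, -8]
  [-20, -14, 0]
Answer: M*[1][0] = -28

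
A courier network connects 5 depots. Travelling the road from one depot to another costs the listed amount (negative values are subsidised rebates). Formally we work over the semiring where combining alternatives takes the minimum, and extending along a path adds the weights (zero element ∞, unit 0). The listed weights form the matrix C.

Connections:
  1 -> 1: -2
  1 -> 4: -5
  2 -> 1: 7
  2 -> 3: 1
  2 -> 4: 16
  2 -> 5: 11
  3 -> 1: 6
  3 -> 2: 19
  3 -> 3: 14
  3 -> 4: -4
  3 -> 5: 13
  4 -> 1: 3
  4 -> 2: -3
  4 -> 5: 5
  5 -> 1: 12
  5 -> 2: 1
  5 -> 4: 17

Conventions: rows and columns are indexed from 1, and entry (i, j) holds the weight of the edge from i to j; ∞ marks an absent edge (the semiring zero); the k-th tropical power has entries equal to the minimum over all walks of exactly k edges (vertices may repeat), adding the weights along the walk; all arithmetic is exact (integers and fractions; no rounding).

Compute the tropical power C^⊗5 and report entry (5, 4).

C^⊗2:
  [-4, -8, ∞, -7, 0]
  [5, 12, 15, -3, 14]
  [-1, -7, 20, 1, 1]
  [1, 6, -2, -2, 8]
  [8, 14, 2, 7, 12]
C^⊗3:
  [-6, -10, -7, -9, -2]
  [0, -6, 13, 0, 2]
  [-3, -2, -6, -6, 4]
  [-1, -5, 7, -6, 3]
  [6, 4, 15, -2, 12]
C^⊗4:
  [-8, -12, -9, -11, -4]
  [-2, -3, -5, -5, 5]
  [-5, -9, -1, -10, -1]
  [-3, -9, -4, -6, -1]
  [1, -5, 5, 1, 3]
C^⊗5:
  [-10, -14, -11, -13, -6]
  [-4, -8, -2, -9, 0]
  [-7, -13, -8, -10, -5]
  [-5, -9, -8, -8, -1]
  [-1, -2, -4, -4, 6]
Key observation: the optimum is the walk 5->2->3->4->1->4, with weight 1 + 1 + (-4) + 3 + (-5) = -4.
Optimal value attained by: walk 5->2->3->4->1->4.
Answer: (C^⊗5)[5][4] = -4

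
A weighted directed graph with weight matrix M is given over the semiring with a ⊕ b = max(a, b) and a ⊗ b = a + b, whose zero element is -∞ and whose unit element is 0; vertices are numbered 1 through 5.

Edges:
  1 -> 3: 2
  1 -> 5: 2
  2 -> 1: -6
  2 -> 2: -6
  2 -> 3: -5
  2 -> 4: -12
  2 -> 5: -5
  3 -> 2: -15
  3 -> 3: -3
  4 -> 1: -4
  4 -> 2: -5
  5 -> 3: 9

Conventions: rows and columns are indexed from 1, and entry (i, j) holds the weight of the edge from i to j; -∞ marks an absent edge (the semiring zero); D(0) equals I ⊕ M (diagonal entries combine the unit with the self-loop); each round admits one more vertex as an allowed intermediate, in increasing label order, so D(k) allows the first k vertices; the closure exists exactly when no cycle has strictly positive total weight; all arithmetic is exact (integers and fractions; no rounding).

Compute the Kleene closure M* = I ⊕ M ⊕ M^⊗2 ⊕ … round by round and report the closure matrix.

D(0):
  [0, -∞, 2, -∞, 2]
  [-6, 0, -5, -12, -5]
  [-∞, -15, 0, -∞, -∞]
  [-4, -5, -∞, 0, -∞]
  [-∞, -∞, 9, -∞, 0]
D(1):
  [0, -∞, 2, -∞, 2]
  [-6, 0, -4, -12, -4]
  [-∞, -15, 0, -∞, -∞]
  [-4, -5, -2, 0, -2]
  [-∞, -∞, 9, -∞, 0]
D(2):
  [0, -∞, 2, -∞, 2]
  [-6, 0, -4, -12, -4]
  [-21, -15, 0, -27, -19]
  [-4, -5, -2, 0, -2]
  [-∞, -∞, 9, -∞, 0]
D(3):
  [0, -13, 2, -25, 2]
  [-6, 0, -4, -12, -4]
  [-21, -15, 0, -27, -19]
  [-4, -5, -2, 0, -2]
  [-12, -6, 9, -18, 0]
D(4):
  [0, -13, 2, -25, 2]
  [-6, 0, -4, -12, -4]
  [-21, -15, 0, -27, -19]
  [-4, -5, -2, 0, -2]
  [-12, -6, 9, -18, 0]
D(5):
  [0, -4, 11, -16, 2]
  [-6, 0, 5, -12, -4]
  [-21, -15, 0, -27, -19]
  [-4, -5, 7, 0, -2]
  [-12, -6, 9, -18, 0]
Answer: M* = [[0, -4, 11, -16, 2], [-6, 0, 5, -12, -4], [-21, -15, 0, -27, -19], [-4, -5, 7, 0, -2], [-12, -6, 9, -18, 0]]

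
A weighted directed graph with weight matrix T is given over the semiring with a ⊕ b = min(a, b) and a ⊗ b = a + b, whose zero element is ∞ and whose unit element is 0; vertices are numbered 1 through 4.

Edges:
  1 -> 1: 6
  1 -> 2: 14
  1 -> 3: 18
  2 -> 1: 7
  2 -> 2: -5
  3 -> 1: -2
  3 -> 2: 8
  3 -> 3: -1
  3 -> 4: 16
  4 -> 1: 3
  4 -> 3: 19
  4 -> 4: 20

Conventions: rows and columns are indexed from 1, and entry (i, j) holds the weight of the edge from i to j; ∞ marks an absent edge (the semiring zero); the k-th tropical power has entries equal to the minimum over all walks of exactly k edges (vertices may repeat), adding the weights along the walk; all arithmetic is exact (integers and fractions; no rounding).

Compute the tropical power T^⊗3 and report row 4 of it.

T^⊗2:
  [12, 9, 17, 34]
  [2, -10, 25, ∞]
  [-3, 3, -2, 15]
  [9, 17, 18, 35]
T^⊗3:
  [15, 4, 16, 33]
  [-3, -15, 20, 41]
  [-4, -2, -3, 14]
  [15, 12, 17, 34]
Answer: row 4 of T^⊗3 = [15, 12, 17, 34]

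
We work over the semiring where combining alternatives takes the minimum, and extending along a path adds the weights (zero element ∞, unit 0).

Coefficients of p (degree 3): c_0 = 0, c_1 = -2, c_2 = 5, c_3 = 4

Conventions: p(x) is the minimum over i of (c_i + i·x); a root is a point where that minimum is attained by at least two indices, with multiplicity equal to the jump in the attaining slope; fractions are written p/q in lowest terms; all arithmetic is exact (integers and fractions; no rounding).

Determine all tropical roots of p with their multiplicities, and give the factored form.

hull edge (i=0, c=0) to (i=1, c=-2): slope -2, span 1
hull edge (i=1, c=-2) to (i=3, c=4): slope 3, span 2
Factored form: p(x) = 4 ⊗ (x ⊕ (-3)) ⊗ (x ⊕ (-3)) ⊗ (x ⊕ 2)
Answer: roots = -3 (mult 2), 2 (mult 1)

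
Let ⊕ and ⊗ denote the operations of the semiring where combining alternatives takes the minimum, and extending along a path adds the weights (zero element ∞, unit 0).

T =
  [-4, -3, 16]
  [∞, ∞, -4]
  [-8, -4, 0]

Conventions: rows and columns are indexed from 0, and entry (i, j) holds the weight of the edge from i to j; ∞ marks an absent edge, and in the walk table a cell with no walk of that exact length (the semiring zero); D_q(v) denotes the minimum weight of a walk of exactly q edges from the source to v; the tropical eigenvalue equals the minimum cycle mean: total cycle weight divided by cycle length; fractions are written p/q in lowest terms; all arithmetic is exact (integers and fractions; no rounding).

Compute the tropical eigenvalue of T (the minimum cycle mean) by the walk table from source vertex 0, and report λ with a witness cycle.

q=0: [0, ∞, ∞]
q=1: [-4, -3, 16]
q=2: [-8, -7, -7]
q=3: [-15, -11, -11]
Optimal cycle mean attained by: cycle 0->1->2->0, total (-3) + (-4) + (-8), length 3.
Answer: λ = -5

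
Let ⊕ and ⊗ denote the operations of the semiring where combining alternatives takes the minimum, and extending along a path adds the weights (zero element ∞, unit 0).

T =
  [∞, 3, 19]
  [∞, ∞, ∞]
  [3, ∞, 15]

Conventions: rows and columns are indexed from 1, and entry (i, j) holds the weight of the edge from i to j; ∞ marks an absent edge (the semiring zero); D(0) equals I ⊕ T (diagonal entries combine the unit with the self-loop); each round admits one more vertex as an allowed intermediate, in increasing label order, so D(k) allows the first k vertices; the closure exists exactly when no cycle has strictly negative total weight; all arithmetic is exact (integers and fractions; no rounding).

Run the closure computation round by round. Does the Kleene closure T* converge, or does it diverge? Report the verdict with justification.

D(0):
  [0, 3, 19]
  [∞, 0, ∞]
  [3, ∞, 0]
D(1):
  [0, 3, 19]
  [∞, 0, ∞]
  [3, 6, 0]
D(2):
  [0, 3, 19]
  [∞, 0, ∞]
  [3, 6, 0]
D(3):
  [0, 3, 19]
  [∞, 0, ∞]
  [3, 6, 0]
Key observation: every diagonal entry stays at the unit through all rounds, so no improving cycle exists.
Answer: CONVERGES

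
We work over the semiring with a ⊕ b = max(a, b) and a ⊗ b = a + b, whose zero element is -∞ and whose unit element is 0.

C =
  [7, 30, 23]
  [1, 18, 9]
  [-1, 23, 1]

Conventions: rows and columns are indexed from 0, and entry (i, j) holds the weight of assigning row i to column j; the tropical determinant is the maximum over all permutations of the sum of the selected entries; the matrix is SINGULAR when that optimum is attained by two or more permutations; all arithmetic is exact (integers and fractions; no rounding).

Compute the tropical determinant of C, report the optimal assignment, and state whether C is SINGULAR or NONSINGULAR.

σ = (0, 1, 2): 7 + 18 + 1 = 26
σ = (0, 2, 1): 7 + 9 + 23 = 39
σ = (1, 0, 2): 30 + 1 + 1 = 32
σ = (1, 2, 0): 30 + 9 + (-1) = 38
σ = (2, 0, 1): 23 + 1 + 23 = 47
σ = (2, 1, 0): 23 + 18 + (-1) = 40
Optimal value attained by: σ = (2, 0, 1).
Answer: det⊕(C) = 47; verdict: NONSINGULAR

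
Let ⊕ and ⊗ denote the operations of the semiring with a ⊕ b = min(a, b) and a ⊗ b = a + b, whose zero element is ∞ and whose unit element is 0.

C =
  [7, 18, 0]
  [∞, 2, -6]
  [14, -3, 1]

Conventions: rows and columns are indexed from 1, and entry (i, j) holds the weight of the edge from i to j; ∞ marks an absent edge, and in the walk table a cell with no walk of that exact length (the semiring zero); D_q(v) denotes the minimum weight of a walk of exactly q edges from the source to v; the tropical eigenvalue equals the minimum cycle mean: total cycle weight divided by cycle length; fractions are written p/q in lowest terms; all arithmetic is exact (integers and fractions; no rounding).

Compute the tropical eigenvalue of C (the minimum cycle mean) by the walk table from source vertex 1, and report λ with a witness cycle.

q=0: [0, ∞, ∞]
q=1: [7, 18, 0]
q=2: [14, -3, 1]
q=3: [15, -2, -9]
Optimal cycle mean attained by: cycle 2->3->2, total (-6) + (-3), length 2.
Answer: λ = -9/2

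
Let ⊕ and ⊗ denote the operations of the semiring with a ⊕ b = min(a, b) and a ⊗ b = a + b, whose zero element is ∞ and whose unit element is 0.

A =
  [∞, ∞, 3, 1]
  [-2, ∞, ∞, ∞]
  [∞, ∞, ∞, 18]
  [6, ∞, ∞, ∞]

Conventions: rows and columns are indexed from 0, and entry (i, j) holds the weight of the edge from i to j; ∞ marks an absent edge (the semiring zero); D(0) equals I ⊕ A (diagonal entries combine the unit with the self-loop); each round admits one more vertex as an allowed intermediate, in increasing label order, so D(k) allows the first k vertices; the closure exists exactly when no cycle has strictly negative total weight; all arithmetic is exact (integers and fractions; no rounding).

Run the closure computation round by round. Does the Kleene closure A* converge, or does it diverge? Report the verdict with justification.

D(0):
  [0, ∞, 3, 1]
  [-2, 0, ∞, ∞]
  [∞, ∞, 0, 18]
  [6, ∞, ∞, 0]
D(1):
  [0, ∞, 3, 1]
  [-2, 0, 1, -1]
  [∞, ∞, 0, 18]
  [6, ∞, 9, 0]
D(2):
  [0, ∞, 3, 1]
  [-2, 0, 1, -1]
  [∞, ∞, 0, 18]
  [6, ∞, 9, 0]
D(3):
  [0, ∞, 3, 1]
  [-2, 0, 1, -1]
  [∞, ∞, 0, 18]
  [6, ∞, 9, 0]
D(4):
  [0, ∞, 3, 1]
  [-2, 0, 1, -1]
  [24, ∞, 0, 18]
  [6, ∞, 9, 0]
Key observation: every diagonal entry stays at the unit through all rounds, so no improving cycle exists.
Answer: CONVERGES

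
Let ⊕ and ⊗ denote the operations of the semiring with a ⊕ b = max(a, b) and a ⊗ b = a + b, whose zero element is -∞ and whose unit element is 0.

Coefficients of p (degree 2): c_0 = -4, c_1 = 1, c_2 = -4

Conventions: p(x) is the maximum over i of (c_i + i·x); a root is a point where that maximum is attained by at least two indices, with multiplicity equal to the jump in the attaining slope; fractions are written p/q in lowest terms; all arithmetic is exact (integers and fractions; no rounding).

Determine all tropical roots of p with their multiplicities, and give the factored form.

hull edge (i=0, c=-4) to (i=1, c=1): slope 5, span 1
hull edge (i=1, c=1) to (i=2, c=-4): slope -5, span 1
Factored form: p(x) = -4 ⊗ (x ⊕ (-5)) ⊗ (x ⊕ 5)
Answer: roots = -5 (mult 1), 5 (mult 1)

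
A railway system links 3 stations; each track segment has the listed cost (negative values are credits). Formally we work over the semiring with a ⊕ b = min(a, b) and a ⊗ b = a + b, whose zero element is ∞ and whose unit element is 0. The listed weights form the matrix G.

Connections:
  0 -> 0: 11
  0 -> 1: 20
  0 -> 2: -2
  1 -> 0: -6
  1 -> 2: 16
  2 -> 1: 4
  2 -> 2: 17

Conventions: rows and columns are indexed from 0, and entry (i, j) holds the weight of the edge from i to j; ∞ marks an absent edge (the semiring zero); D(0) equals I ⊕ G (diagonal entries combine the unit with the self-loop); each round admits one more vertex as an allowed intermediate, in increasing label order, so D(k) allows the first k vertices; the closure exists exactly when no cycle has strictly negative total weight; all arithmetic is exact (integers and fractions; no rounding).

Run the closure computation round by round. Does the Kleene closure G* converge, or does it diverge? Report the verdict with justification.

D(0):
  [0, 20, -2]
  [-6, 0, 16]
  [∞, 4, 0]
D(1):
  [0, 20, -2]
  [-6, 0, -8]
  [∞, 4, 0]
Detection: at round 2, diagonal entry (2, 2) turns strictly negative.
Key observation: the cycle 2->1->0->2 has total weight 4 + (-6) + (-2), which is strictly negative.
Answer: DIVERGES — negative cycle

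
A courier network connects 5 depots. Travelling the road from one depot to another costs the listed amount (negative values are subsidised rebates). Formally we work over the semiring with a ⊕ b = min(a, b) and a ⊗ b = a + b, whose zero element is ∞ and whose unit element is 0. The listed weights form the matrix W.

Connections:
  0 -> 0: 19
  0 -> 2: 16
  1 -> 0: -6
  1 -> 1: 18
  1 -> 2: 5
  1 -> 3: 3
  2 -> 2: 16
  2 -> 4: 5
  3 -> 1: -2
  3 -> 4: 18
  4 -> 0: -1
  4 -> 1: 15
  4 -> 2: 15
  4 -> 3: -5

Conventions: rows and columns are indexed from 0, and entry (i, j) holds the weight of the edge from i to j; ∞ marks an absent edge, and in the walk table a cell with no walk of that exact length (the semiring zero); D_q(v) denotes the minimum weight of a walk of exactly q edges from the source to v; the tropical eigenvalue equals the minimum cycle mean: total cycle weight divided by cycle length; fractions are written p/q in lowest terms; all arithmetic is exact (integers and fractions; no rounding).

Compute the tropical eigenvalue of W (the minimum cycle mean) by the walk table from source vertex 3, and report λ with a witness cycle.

q=0: [∞, ∞, ∞, 0, ∞]
q=1: [∞, -2, ∞, ∞, 18]
q=2: [-8, 16, 3, 1, ∞]
q=3: [10, -1, 8, 19, 8]
q=4: [-7, 17, 4, 2, 13]
q=5: [11, 0, 9, 8, 9]
Optimal cycle mean attained by: cycle 1->3->1, total 3 + (-2), length 2.
Answer: λ = 1/2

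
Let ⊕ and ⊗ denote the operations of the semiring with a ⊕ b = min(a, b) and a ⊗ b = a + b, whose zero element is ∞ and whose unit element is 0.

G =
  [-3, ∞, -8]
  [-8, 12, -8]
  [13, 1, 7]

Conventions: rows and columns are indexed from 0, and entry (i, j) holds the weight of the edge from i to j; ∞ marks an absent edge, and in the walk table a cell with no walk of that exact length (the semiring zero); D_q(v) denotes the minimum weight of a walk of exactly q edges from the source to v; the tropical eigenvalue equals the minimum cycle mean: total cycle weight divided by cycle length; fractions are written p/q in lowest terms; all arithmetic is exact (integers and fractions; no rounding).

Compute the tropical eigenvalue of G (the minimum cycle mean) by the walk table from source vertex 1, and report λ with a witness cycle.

q=0: [∞, 0, ∞]
q=1: [-8, 12, -8]
q=2: [-11, -7, -16]
q=3: [-15, -15, -19]
Optimal cycle mean attained by: cycle 0->2->1->0, total (-8) + 1 + (-8), length 3.
Answer: λ = -5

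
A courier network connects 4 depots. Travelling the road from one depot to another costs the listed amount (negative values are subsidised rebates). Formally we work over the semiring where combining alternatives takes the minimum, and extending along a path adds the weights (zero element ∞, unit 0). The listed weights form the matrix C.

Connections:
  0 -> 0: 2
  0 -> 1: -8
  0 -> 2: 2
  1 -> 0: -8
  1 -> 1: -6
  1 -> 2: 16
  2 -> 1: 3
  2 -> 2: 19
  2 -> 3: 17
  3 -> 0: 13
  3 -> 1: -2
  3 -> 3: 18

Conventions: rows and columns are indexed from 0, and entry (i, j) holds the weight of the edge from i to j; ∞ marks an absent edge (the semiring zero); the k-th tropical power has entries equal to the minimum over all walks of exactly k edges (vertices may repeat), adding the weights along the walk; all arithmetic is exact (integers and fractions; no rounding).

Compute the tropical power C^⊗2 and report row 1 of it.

C^⊗2:
  [-16, -14, 4, 19]
  [-14, -16, -6, 33]
  [-5, -3, 19, 35]
  [-10, -8, 14, 36]
Answer: row 1 of C^⊗2 = [-14, -16, -6, 33]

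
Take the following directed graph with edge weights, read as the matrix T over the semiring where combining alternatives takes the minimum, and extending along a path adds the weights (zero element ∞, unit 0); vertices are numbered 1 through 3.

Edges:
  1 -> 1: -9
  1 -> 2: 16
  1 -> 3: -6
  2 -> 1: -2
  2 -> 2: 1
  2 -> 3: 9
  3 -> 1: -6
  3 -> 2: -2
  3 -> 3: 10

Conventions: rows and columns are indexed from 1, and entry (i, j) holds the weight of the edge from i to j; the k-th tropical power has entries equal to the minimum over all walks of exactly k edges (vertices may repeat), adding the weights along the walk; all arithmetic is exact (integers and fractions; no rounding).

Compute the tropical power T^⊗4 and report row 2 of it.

T^⊗2:
  [-18, -8, -15]
  [-11, 2, -8]
  [-15, -1, -12]
T^⊗3:
  [-27, -17, -24]
  [-20, -10, -17]
  [-24, -14, -21]
T^⊗4:
  [-36, -26, -33]
  [-29, -19, -26]
  [-33, -23, -30]
Answer: row 2 of T^⊗4 = [-29, -19, -26]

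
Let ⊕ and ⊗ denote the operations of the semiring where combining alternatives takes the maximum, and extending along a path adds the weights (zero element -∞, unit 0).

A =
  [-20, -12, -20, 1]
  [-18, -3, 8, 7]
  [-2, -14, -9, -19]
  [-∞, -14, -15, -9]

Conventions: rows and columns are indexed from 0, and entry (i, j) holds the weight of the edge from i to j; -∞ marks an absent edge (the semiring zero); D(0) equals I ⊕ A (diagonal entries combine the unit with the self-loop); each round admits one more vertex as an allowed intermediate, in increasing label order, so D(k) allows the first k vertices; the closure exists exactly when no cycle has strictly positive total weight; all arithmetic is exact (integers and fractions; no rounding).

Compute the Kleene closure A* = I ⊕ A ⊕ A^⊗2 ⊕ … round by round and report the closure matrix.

D(0):
  [0, -12, -20, 1]
  [-18, 0, 8, 7]
  [-2, -14, 0, -19]
  [-∞, -14, -15, 0]
D(1):
  [0, -12, -20, 1]
  [-18, 0, 8, 7]
  [-2, -14, 0, -1]
  [-∞, -14, -15, 0]
D(2):
  [0, -12, -4, 1]
  [-18, 0, 8, 7]
  [-2, -14, 0, -1]
  [-32, -14, -6, 0]
D(3):
  [0, -12, -4, 1]
  [6, 0, 8, 7]
  [-2, -14, 0, -1]
  [-8, -14, -6, 0]
D(4):
  [0, -12, -4, 1]
  [6, 0, 8, 7]
  [-2, -14, 0, -1]
  [-8, -14, -6, 0]
Answer: A* = [[0, -12, -4, 1], [6, 0, 8, 7], [-2, -14, 0, -1], [-8, -14, -6, 0]]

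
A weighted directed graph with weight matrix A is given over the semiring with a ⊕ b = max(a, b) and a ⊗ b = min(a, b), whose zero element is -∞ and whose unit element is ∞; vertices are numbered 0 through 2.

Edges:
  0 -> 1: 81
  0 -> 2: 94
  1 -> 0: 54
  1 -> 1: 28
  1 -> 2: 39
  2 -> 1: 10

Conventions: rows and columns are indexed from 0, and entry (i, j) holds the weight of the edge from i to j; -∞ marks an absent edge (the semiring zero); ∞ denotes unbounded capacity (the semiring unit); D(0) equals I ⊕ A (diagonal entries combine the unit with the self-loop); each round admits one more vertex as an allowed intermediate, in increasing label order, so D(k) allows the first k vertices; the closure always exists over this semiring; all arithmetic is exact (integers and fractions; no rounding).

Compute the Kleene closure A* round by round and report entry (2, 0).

D(0):
  [∞, 81, 94]
  [54, ∞, 39]
  [-∞, 10, ∞]
D(1):
  [∞, 81, 94]
  [54, ∞, 54]
  [-∞, 10, ∞]
D(2):
  [∞, 81, 94]
  [54, ∞, 54]
  [10, 10, ∞]
D(3):
  [∞, 81, 94]
  [54, ∞, 54]
  [10, 10, ∞]
Answer: A*[2][0] = 10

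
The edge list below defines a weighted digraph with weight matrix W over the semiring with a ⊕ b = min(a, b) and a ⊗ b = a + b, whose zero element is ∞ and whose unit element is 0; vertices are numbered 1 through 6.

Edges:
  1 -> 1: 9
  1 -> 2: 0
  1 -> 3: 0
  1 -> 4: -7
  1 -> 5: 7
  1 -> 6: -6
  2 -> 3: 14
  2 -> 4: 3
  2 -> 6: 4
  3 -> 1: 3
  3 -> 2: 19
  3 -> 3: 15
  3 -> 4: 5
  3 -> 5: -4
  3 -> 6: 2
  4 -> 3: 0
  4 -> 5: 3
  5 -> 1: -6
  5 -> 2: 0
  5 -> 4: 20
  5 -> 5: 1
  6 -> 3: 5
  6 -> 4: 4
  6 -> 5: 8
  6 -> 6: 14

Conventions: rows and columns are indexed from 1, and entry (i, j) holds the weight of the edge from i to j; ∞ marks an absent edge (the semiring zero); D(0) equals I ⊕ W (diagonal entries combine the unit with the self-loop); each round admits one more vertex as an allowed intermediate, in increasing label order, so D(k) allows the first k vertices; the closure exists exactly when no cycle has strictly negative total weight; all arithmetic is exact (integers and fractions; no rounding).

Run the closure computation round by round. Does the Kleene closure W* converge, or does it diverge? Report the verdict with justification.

D(0):
  [0, 0, 0, -7, 7, -6]
  [∞, 0, 14, 3, ∞, 4]
  [3, 19, 0, 5, -4, 2]
  [∞, ∞, 0, 0, 3, ∞]
  [-6, 0, ∞, 20, 0, ∞]
  [∞, ∞, 5, 4, 8, 0]
D(1):
  [0, 0, 0, -7, 7, -6]
  [∞, 0, 14, 3, ∞, 4]
  [3, 3, 0, -4, -4, -3]
  [∞, ∞, 0, 0, 3, ∞]
  [-6, -6, -6, -13, 0, -12]
  [∞, ∞, 5, 4, 8, 0]
D(2):
  [0, 0, 0, -7, 7, -6]
  [∞, 0, 14, 3, ∞, 4]
  [3, 3, 0, -4, -4, -3]
  [∞, ∞, 0, 0, 3, ∞]
  [-6, -6, -6, -13, 0, -12]
  [∞, ∞, 5, 4, 8, 0]
Detection: at round 3, diagonal entry (4, 4) turns strictly negative.
Key observation: the cycle 4->3->1->4 has total weight 0 + 3 + (-7), which is strictly negative.
Answer: DIVERGES — negative cycle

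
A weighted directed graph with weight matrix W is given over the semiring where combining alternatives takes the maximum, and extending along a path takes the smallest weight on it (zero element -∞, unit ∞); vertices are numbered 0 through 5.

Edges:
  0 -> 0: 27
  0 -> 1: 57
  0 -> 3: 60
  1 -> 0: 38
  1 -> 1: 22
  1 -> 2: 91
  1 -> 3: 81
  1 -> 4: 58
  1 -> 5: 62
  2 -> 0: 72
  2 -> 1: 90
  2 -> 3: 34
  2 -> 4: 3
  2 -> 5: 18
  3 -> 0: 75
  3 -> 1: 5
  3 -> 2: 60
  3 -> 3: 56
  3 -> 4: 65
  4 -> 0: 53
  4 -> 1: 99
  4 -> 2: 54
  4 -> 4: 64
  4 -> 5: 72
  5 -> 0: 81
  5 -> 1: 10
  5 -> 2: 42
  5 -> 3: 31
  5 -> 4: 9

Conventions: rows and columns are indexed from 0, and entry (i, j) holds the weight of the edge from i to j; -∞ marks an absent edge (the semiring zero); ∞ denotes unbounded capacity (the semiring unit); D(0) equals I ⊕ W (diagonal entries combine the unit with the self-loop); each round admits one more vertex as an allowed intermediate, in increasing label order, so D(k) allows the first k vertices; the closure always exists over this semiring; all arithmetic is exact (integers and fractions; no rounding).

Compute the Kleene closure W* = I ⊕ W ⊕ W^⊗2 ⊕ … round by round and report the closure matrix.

D(0):
  [∞, 57, -∞, 60, -∞, -∞]
  [38, ∞, 91, 81, 58, 62]
  [72, 90, ∞, 34, 3, 18]
  [75, 5, 60, ∞, 65, -∞]
  [53, 99, 54, -∞, ∞, 72]
  [81, 10, 42, 31, 9, ∞]
D(1):
  [∞, 57, -∞, 60, -∞, -∞]
  [38, ∞, 91, 81, 58, 62]
  [72, 90, ∞, 60, 3, 18]
  [75, 57, 60, ∞, 65, -∞]
  [53, 99, 54, 53, ∞, 72]
  [81, 57, 42, 60, 9, ∞]
D(2):
  [∞, 57, 57, 60, 57, 57]
  [38, ∞, 91, 81, 58, 62]
  [72, 90, ∞, 81, 58, 62]
  [75, 57, 60, ∞, 65, 57]
  [53, 99, 91, 81, ∞, 72]
  [81, 57, 57, 60, 57, ∞]
D(3):
  [∞, 57, 57, 60, 57, 57]
  [72, ∞, 91, 81, 58, 62]
  [72, 90, ∞, 81, 58, 62]
  [75, 60, 60, ∞, 65, 60]
  [72, 99, 91, 81, ∞, 72]
  [81, 57, 57, 60, 57, ∞]
D(4):
  [∞, 60, 60, 60, 60, 60]
  [75, ∞, 91, 81, 65, 62]
  [75, 90, ∞, 81, 65, 62]
  [75, 60, 60, ∞, 65, 60]
  [75, 99, 91, 81, ∞, 72]
  [81, 60, 60, 60, 60, ∞]
D(5):
  [∞, 60, 60, 60, 60, 60]
  [75, ∞, 91, 81, 65, 65]
  [75, 90, ∞, 81, 65, 65]
  [75, 65, 65, ∞, 65, 65]
  [75, 99, 91, 81, ∞, 72]
  [81, 60, 60, 60, 60, ∞]
D(6):
  [∞, 60, 60, 60, 60, 60]
  [75, ∞, 91, 81, 65, 65]
  [75, 90, ∞, 81, 65, 65]
  [75, 65, 65, ∞, 65, 65]
  [75, 99, 91, 81, ∞, 72]
  [81, 60, 60, 60, 60, ∞]
Answer: W* = [[∞, 60, 60, 60, 60, 60], [75, ∞, 91, 81, 65, 65], [75, 90, ∞, 81, 65, 65], [75, 65, 65, ∞, 65, 65], [75, 99, 91, 81, ∞, 72], [81, 60, 60, 60, 60, ∞]]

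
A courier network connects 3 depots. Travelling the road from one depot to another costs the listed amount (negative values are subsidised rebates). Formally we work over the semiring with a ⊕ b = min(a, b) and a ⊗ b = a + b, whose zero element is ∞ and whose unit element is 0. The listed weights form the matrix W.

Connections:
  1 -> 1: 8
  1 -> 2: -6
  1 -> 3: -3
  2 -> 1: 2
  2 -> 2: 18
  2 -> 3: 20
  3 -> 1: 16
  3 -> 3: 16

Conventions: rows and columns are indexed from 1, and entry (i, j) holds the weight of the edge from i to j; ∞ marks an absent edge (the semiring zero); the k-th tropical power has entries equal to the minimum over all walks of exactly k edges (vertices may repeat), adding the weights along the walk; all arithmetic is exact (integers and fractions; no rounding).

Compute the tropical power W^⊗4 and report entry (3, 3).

W^⊗2:
  [-4, 2, 5]
  [10, -4, -1]
  [24, 10, 13]
W^⊗3:
  [4, -10, -7]
  [-2, 4, 7]
  [12, 18, 21]
W^⊗4:
  [-8, -2, 1]
  [6, -8, -5]
  [20, 6, 9]
Key observation: the optimum is the walk 3->1->2->1->3, with weight 16 + (-6) + 2 + (-3) = 9.
Optimal value attained by: walk 3->1->2->1->3.
Answer: (W^⊗4)[3][3] = 9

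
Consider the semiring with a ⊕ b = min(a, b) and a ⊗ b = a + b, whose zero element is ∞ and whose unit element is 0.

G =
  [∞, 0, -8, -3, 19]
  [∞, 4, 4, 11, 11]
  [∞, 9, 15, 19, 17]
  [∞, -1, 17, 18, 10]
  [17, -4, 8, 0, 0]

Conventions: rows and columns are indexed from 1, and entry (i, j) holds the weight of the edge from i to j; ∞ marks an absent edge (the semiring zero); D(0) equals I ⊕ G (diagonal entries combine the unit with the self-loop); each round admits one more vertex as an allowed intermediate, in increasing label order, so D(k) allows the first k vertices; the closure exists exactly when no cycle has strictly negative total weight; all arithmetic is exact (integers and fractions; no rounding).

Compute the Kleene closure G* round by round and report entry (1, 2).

D(0):
  [0, 0, -8, -3, 19]
  [∞, 0, 4, 11, 11]
  [∞, 9, 0, 19, 17]
  [∞, -1, 17, 0, 10]
  [17, -4, 8, 0, 0]
D(1):
  [0, 0, -8, -3, 19]
  [∞, 0, 4, 11, 11]
  [∞, 9, 0, 19, 17]
  [∞, -1, 17, 0, 10]
  [17, -4, 8, 0, 0]
D(2):
  [0, 0, -8, -3, 11]
  [∞, 0, 4, 11, 11]
  [∞, 9, 0, 19, 17]
  [∞, -1, 3, 0, 10]
  [17, -4, 0, 0, 0]
D(3):
  [0, 0, -8, -3, 9]
  [∞, 0, 4, 11, 11]
  [∞, 9, 0, 19, 17]
  [∞, -1, 3, 0, 10]
  [17, -4, 0, 0, 0]
D(4):
  [0, -4, -8, -3, 7]
  [∞, 0, 4, 11, 11]
  [∞, 9, 0, 19, 17]
  [∞, -1, 3, 0, 10]
  [17, -4, 0, 0, 0]
D(5):
  [0, -4, -8, -3, 7]
  [28, 0, 4, 11, 11]
  [34, 9, 0, 17, 17]
  [27, -1, 3, 0, 10]
  [17, -4, 0, 0, 0]
Answer: G*[1][2] = -4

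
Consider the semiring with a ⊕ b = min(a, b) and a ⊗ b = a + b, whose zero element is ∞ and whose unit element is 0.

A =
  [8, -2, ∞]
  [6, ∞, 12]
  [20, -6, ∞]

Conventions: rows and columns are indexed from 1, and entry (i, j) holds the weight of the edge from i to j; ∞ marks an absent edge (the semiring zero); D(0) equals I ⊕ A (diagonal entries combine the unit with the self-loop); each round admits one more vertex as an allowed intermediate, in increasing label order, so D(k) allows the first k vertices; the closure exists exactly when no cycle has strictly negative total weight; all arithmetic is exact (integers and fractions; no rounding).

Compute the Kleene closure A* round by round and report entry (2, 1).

D(0):
  [0, -2, ∞]
  [6, 0, 12]
  [20, -6, 0]
D(1):
  [0, -2, ∞]
  [6, 0, 12]
  [20, -6, 0]
D(2):
  [0, -2, 10]
  [6, 0, 12]
  [0, -6, 0]
D(3):
  [0, -2, 10]
  [6, 0, 12]
  [0, -6, 0]
Answer: A*[2][1] = 6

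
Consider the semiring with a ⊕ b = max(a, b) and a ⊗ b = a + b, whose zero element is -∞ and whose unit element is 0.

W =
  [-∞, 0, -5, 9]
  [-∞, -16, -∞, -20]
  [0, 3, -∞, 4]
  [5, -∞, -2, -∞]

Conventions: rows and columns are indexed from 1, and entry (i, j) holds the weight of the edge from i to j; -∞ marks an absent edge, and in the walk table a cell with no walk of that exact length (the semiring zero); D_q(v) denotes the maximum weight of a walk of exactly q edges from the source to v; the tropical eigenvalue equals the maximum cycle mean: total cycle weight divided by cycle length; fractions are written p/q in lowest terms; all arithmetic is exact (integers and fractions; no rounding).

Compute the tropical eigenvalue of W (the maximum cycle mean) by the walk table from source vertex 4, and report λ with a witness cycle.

q=0: [-∞, -∞, -∞, 0]
q=1: [5, -∞, -2, -∞]
q=2: [-2, 5, 0, 14]
q=3: [19, 3, 12, 7]
q=4: [12, 19, 14, 28]
Optimal cycle mean attained by: cycle 1->4->1, total 9 + 5, length 2.
Answer: λ = 7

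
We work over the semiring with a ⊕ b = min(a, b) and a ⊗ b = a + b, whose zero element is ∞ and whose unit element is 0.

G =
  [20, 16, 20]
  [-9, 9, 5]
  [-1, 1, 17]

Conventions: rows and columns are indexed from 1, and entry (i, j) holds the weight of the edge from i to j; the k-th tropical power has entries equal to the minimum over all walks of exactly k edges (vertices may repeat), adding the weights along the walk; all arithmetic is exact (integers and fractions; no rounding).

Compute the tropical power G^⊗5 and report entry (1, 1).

G^⊗2:
  [7, 21, 21]
  [0, 6, 11]
  [-8, 10, 6]
G^⊗3:
  [12, 22, 26]
  [-3, 12, 11]
  [1, 7, 12]
G^⊗4:
  [13, 27, 27]
  [3, 12, 17]
  [-2, 13, 12]
G^⊗5:
  [18, 28, 32]
  [3, 18, 17]
  [4, 13, 18]
Key observation: the optimum is the walk 1->3->2->3->2->1, with weight 20 + 1 + 5 + 1 + (-9) = 18.
Optimal value attained by: walk 1->3->2->3->2->1.
Answer: (G^⊗5)[1][1] = 18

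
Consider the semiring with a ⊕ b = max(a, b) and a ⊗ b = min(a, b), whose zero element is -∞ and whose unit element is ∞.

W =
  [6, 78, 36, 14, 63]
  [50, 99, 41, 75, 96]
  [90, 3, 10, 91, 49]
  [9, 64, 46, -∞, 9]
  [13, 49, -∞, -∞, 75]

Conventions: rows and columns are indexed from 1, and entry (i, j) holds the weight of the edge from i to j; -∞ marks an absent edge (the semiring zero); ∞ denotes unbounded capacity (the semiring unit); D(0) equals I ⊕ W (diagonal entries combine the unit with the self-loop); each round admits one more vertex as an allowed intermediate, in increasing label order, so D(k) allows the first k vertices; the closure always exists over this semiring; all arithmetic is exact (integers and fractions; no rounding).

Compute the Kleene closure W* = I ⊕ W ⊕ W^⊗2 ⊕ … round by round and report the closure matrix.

D(0):
  [∞, 78, 36, 14, 63]
  [50, ∞, 41, 75, 96]
  [90, 3, ∞, 91, 49]
  [9, 64, 46, ∞, 9]
  [13, 49, -∞, -∞, ∞]
D(1):
  [∞, 78, 36, 14, 63]
  [50, ∞, 41, 75, 96]
  [90, 78, ∞, 91, 63]
  [9, 64, 46, ∞, 9]
  [13, 49, 13, 13, ∞]
D(2):
  [∞, 78, 41, 75, 78]
  [50, ∞, 41, 75, 96]
  [90, 78, ∞, 91, 78]
  [50, 64, 46, ∞, 64]
  [49, 49, 41, 49, ∞]
D(3):
  [∞, 78, 41, 75, 78]
  [50, ∞, 41, 75, 96]
  [90, 78, ∞, 91, 78]
  [50, 64, 46, ∞, 64]
  [49, 49, 41, 49, ∞]
D(4):
  [∞, 78, 46, 75, 78]
  [50, ∞, 46, 75, 96]
  [90, 78, ∞, 91, 78]
  [50, 64, 46, ∞, 64]
  [49, 49, 46, 49, ∞]
D(5):
  [∞, 78, 46, 75, 78]
  [50, ∞, 46, 75, 96]
  [90, 78, ∞, 91, 78]
  [50, 64, 46, ∞, 64]
  [49, 49, 46, 49, ∞]
Answer: W* = [[∞, 78, 46, 75, 78], [50, ∞, 46, 75, 96], [90, 78, ∞, 91, 78], [50, 64, 46, ∞, 64], [49, 49, 46, 49, ∞]]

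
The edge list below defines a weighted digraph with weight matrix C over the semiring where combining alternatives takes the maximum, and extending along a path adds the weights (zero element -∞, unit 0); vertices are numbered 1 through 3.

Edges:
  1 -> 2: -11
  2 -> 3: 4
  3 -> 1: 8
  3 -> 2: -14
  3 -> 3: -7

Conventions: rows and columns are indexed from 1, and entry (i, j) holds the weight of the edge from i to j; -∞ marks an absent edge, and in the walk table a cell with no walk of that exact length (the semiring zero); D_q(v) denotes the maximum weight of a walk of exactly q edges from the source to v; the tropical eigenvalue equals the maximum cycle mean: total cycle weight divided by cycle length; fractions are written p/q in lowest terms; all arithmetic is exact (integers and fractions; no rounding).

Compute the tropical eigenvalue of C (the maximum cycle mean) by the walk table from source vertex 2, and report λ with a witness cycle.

q=0: [-∞, 0, -∞]
q=1: [-∞, -∞, 4]
q=2: [12, -10, -3]
q=3: [5, 1, -6]
Optimal cycle mean attained by: cycle 1->2->3->1, total (-11) + 4 + 8, length 3.
Answer: λ = 1/3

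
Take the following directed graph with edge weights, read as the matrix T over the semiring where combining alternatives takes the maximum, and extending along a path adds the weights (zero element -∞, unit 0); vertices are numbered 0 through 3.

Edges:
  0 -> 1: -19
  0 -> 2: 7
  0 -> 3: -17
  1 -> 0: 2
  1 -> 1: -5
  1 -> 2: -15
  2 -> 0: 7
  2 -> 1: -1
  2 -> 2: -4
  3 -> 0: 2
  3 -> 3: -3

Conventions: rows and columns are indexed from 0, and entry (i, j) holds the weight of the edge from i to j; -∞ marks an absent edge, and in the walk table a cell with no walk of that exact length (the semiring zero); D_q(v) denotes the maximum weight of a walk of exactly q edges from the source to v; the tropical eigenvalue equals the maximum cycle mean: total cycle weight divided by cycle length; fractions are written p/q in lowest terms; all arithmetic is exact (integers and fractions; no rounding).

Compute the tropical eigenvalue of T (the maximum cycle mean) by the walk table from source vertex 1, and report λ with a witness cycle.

q=0: [-∞, 0, -∞, -∞]
q=1: [2, -5, -15, -∞]
q=2: [-3, -10, 9, -15]
q=3: [16, 8, 5, -18]
q=4: [12, 4, 23, -1]
Optimal cycle mean attained by: cycle 0->2->0, total 7 + 7, length 2.
Answer: λ = 7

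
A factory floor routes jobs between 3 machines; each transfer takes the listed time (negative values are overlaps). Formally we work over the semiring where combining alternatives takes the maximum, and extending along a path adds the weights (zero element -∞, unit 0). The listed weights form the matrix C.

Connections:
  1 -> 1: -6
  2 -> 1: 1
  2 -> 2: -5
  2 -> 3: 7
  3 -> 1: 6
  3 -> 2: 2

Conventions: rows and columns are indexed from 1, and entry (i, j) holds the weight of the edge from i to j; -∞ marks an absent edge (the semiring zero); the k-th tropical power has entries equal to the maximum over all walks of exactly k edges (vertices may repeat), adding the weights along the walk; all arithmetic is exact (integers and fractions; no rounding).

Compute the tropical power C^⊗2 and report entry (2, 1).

C^⊗2:
  [-12, -∞, -∞]
  [13, 9, 2]
  [3, -3, 9]
Key observation: the optimum is the walk 2->3->1, with weight 7 + 6 = 13.
Optimal value attained by: walk 2->3->1.
Answer: (C^⊗2)[2][1] = 13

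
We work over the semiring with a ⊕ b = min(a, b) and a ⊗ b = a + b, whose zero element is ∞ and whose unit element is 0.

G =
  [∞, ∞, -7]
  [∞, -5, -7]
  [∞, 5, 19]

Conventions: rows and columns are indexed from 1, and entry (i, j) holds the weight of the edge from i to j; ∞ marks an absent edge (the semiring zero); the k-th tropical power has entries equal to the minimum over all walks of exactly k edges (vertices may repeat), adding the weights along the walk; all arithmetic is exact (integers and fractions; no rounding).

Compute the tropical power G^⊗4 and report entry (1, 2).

G^⊗2:
  [∞, -2, 12]
  [∞, -10, -12]
  [∞, 0, -2]
G^⊗3:
  [∞, -7, -9]
  [∞, -15, -17]
  [∞, -5, -7]
G^⊗4:
  [∞, -12, -14]
  [∞, -20, -22]
  [∞, -10, -12]
Key observation: the optimum is the walk 1->3->2->2->2, with weight (-7) + 5 + (-5) + (-5) = -12.
Optimal value attained by: walk 1->3->2->2->2.
Answer: (G^⊗4)[1][2] = -12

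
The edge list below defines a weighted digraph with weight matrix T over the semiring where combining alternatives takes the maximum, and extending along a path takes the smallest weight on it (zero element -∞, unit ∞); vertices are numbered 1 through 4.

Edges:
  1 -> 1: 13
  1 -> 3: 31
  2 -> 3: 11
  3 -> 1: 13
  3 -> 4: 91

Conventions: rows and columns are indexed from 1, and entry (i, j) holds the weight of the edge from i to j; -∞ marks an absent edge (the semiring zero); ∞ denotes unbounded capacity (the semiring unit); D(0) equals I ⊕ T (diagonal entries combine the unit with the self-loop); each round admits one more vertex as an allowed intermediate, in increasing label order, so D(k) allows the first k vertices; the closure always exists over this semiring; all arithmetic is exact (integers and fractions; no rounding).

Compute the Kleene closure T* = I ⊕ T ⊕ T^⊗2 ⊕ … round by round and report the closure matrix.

D(0):
  [∞, -∞, 31, -∞]
  [-∞, ∞, 11, -∞]
  [13, -∞, ∞, 91]
  [-∞, -∞, -∞, ∞]
D(1):
  [∞, -∞, 31, -∞]
  [-∞, ∞, 11, -∞]
  [13, -∞, ∞, 91]
  [-∞, -∞, -∞, ∞]
D(2):
  [∞, -∞, 31, -∞]
  [-∞, ∞, 11, -∞]
  [13, -∞, ∞, 91]
  [-∞, -∞, -∞, ∞]
D(3):
  [∞, -∞, 31, 31]
  [11, ∞, 11, 11]
  [13, -∞, ∞, 91]
  [-∞, -∞, -∞, ∞]
D(4):
  [∞, -∞, 31, 31]
  [11, ∞, 11, 11]
  [13, -∞, ∞, 91]
  [-∞, -∞, -∞, ∞]
Answer: T* = [[∞, -∞, 31, 31], [11, ∞, 11, 11], [13, -∞, ∞, 91], [-∞, -∞, -∞, ∞]]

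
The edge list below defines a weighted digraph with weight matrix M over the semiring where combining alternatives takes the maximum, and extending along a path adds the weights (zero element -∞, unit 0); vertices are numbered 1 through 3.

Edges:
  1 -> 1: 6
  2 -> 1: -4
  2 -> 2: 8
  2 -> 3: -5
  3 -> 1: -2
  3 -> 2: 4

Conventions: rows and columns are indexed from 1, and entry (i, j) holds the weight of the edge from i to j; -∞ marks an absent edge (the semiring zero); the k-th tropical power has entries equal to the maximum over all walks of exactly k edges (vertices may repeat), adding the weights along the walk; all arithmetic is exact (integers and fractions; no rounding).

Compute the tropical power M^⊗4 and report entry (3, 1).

M^⊗2:
  [12, -∞, -∞]
  [4, 16, 3]
  [4, 12, -1]
M^⊗3:
  [18, -∞, -∞]
  [12, 24, 11]
  [10, 20, 7]
M^⊗4:
  [24, -∞, -∞]
  [20, 32, 19]
  [16, 28, 15]
Key observation: the optimum is the walk 3->1->1->1->1, with weight (-2) + 6 + 6 + 6 = 16.
Optimal value attained by: walk 3->1->1->1->1.
Answer: (M^⊗4)[3][1] = 16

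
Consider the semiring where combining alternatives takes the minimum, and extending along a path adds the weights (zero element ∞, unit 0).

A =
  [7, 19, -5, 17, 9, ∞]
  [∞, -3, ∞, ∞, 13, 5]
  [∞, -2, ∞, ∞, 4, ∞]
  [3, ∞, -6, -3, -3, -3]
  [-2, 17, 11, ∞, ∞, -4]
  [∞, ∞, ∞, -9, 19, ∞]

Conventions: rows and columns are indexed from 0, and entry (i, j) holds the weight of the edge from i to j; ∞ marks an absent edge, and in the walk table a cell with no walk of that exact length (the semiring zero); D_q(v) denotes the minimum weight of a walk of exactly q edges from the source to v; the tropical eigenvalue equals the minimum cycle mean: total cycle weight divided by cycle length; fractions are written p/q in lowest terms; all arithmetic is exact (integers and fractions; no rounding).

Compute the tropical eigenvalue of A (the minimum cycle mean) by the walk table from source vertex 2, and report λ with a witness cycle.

q=0: [∞, ∞, 0, ∞, ∞, ∞]
q=1: [∞, -2, ∞, ∞, 4, ∞]
q=2: [2, -5, 15, ∞, 11, 0]
q=3: [9, -8, -3, -9, 8, 0]
q=4: [-6, -11, -15, -12, -12, -12]
q=5: [-14, -17, -18, -21, -15, -16]
q=6: [-18, -20, -27, -25, -24, -24]
Optimal cycle mean attained by: cycle 3->5->3, total (-3) + (-9), length 2.
Answer: λ = -6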